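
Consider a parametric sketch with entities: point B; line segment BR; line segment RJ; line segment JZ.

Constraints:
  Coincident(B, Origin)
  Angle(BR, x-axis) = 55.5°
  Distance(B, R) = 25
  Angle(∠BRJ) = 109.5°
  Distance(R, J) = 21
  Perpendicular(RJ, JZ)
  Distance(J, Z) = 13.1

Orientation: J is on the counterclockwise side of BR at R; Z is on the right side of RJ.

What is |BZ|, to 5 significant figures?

46.963

∠BRJ = 109.5°, so RJ runs at 55.5° + (180° − 109.5°) = 126.00° from the x-axis; with |RJ| = 21.0, J = R + 21.0·(cos 126.00°, sin 126.00°) = (1.8167, 37.593). RJ is perpendicular to JZ; with |JZ| = 13.1 on the right of RJ, Z = J + 13.1·(0.80902, 0.58779) = (12.415, 45.292). Then |BZ| = |Z − B| = 46.963.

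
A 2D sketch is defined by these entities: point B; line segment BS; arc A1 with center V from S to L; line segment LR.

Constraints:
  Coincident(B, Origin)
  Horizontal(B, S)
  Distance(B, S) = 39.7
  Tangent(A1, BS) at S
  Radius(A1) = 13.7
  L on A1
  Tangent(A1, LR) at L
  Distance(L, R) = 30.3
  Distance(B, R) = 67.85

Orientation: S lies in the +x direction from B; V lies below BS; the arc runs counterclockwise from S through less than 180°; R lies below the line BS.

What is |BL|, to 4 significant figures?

37.73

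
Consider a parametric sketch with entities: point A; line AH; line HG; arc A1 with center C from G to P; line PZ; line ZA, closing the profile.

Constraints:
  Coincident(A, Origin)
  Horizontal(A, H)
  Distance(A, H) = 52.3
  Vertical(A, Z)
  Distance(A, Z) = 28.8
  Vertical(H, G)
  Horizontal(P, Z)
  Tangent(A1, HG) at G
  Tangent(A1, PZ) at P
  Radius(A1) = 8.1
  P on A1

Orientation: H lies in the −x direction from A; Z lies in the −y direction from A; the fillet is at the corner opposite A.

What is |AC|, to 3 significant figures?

48.8

A is at the origin; AH is horizontal with |AH| = 52.3 and H on the −x side, so H = (-52.3, 0.00). A and Z share the same x with |AZ| = 28.8 and Z on the −y side, so Z = (0.00, -28.8). The virtual corner opposite A is at (-52.3, -28.8). The tangent condition forces CG to be normal to HG and A1 meets PZ tangentially, so CP is at right angles to PZ, with radius 8.1, so the center C sits 8.1 in from both sides at C = (-44.2, -20.7). Then |AC| = |C − A| = 48.8.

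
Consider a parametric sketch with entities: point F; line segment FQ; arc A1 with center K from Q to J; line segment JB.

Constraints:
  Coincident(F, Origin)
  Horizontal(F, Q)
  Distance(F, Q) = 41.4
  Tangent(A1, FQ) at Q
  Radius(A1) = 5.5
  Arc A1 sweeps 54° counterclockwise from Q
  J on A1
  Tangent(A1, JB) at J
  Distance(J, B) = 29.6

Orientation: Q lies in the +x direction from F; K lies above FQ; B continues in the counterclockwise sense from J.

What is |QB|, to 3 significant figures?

34.1

F is at the origin; FQ is horizontal with |FQ| = 41.4 and Q on the +x side, so Q = (41.4, 0.00). Since A1 is tangent to FQ there, KQ ⟂ FQ, so K = Q + (0, 5.5) = (41.4, 5.50). On A1, Q sits at bearing -90° from K; a 54° counterclockwise sweep puts J at bearing -36°, so J = K + 5.5·(cos -36°, sin -36°) = (45.8, 2.27). The tangent condition forces KJ to be normal to JB, so JB runs along (−sin -36°, cos -36°); with |JB| = 29.6, B = (63.2, 26.2). Then |QB| = |B − Q| = 34.1.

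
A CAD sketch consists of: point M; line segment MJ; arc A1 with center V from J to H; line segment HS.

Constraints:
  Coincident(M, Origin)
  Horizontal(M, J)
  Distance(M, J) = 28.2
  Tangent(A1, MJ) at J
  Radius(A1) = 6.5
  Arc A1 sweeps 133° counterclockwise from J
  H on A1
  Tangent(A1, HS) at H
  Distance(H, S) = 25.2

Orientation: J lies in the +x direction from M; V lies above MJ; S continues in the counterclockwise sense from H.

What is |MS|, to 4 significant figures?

33.33

M is at the origin; M and J share the same y with |MJ| = 28.2 and J on the +x side, so J = (28.20, 0.000). Tangency of A1 to MJ means the radius VJ is perpendicular to MJ, so V = J + (0, 6.5) = (28.20, 6.500). On A1, J sits at bearing -90° from V; a 133° counterclockwise sweep puts H at bearing 43°, so H = V + 6.5·(cos 43°, sin 43°) = (32.95, 10.93). Since A1 is tangent to HS there, VH ⟂ HS, so HS runs along (−sin 43°, cos 43°); with |HS| = 25.2, S = (15.77, 29.36). Then |MS| = |S − M| = 33.33.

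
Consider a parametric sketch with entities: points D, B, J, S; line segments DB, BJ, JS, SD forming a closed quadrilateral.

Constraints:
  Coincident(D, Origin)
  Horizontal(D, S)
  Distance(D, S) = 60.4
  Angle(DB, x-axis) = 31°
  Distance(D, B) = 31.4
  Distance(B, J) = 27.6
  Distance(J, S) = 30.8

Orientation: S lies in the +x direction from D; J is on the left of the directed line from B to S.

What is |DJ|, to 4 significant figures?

58.99

D is at the origin; D and S share the same y with |DS| = 60.4 and S in +x, so S = (60.4, 0). DB runs at 31.0° with |DB| = 31.4, so B = (26.92, 16.17). J is determined by |BJ| = 27.6 and |JS| = 30.8 together: it lies at the intersection of circle(B, 27.6) and circle(S, 30.8). With |BS| = 37.19, the foot of the radical line on BS is 16.08 from B and the perpendicular offset is √(27.6² − 16.08²) = 22.43. Taking the left-of-BS solution: J = (51.15, 29.38).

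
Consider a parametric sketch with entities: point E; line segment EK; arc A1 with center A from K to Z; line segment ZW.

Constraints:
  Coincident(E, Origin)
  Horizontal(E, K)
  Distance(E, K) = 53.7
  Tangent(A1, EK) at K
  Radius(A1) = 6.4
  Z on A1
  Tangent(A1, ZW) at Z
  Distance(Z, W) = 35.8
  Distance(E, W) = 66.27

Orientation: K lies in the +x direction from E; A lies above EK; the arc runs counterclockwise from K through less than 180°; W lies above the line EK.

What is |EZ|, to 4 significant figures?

60.42

E is at the origin; E and K share the same y with |EK| = 53.7 and K on the +x side, so K = (53.70, 0.000). Tangency of A1 to EK means the radius AK is perpendicular to EK, so A = K + (0, 6.4) = (53.70, 6.400). Since AZ ⟂ ZW (tangency), |AW| = √(6.4² + 35.8²) = 36.37 regardless of where Z sits on A1. So W lies on both circle(E, 66.27) and circle(A, 36.37); the above-EK intersection is W = (50.73, 42.65). Z is the foot of the tangent from W: Z = (59.89, 8.038).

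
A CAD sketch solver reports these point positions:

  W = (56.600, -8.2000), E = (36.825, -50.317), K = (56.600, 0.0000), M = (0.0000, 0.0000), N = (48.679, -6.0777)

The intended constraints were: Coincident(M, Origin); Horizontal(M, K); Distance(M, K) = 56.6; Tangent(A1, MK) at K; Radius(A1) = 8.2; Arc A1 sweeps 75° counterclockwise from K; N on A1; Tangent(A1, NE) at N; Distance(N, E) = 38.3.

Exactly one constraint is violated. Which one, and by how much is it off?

Distance(N, E) = 38.3 — off by 7.50.

M = (0.00, 0.00) ✓; M.y = 0.00, K.y = 0.00 ✓; |MK| = 56.60 ✓; ∠(WK, KM) = 90.00° ✓; |WK| = 8.200 ✓; bearing(W→N) − bearing(W→K) = 75.00° ✓; |WN| = 8.200 ✓; ∠(WN, NE) = 90.00° ✓; |NE| = 45.80 ✗.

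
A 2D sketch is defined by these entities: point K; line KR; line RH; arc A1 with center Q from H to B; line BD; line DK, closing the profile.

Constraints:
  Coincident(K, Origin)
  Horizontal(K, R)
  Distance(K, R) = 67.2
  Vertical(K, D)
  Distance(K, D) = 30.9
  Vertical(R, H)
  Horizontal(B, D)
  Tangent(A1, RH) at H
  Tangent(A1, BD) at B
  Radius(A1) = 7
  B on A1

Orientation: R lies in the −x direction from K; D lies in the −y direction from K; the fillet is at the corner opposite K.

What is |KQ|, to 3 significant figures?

64.8

K is at the origin; KR is horizontal with |KR| = 67.2 and R on the −x side, so R = (-67.2, 0.00). KD is vertical with |KD| = 30.9 and D on the −y side, so D = (0.00, -30.9). The virtual corner opposite K is at (-67.2, -30.9). A1 meets RH tangentially, so QH is at right angles to RH and the tangent condition forces QB to be normal to BD, with radius 7.0, so the center Q sits 7.0 in from both sides at Q = (-60.2, -23.9). Then |KQ| = |Q − K| = 64.8.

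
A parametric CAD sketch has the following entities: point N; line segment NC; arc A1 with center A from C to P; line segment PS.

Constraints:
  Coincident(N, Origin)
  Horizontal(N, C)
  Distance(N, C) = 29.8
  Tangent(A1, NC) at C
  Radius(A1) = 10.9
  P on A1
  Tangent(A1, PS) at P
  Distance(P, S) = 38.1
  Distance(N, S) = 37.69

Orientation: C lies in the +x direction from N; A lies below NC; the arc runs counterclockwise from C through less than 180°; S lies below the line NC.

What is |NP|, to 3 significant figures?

21.2

N is at the origin; N and C share the same y with |NC| = 29.8 and C on the +x side, so C = (29.8, 0.00). Tangency of A1 to NC means the radius AC is perpendicular to NC, so A = C + (0, -10.9) = (29.8, -10.9). Since AP ⟂ PS (tangency), |AS| = √(10.9² + 38.1²) = 39.6 regardless of where P sits on A1. So S lies on both circle(N, 37.69) and circle(A, 39.6); the below-NC intersection is S = (0.594, -37.7). P is the foot of the tangent from S: P = (20.5, -5.20).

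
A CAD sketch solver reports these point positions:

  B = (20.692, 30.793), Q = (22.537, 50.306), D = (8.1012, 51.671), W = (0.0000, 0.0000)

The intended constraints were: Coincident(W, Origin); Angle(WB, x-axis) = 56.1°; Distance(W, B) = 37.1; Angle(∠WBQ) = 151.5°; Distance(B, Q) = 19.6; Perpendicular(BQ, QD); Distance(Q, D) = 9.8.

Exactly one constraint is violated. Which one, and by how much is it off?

Distance(Q, D) = 9.8 — off by 4.70.

W = (0.00, 0.00) ✓; WB at 56.10° ✓; |WB| = 37.10 ✓; ∠WBQ = 151.5° ✓; |BQ| = 19.60 ✓; ∠(BQ, QD) = 90.00° ✓; |QD| = 14.50 ✗.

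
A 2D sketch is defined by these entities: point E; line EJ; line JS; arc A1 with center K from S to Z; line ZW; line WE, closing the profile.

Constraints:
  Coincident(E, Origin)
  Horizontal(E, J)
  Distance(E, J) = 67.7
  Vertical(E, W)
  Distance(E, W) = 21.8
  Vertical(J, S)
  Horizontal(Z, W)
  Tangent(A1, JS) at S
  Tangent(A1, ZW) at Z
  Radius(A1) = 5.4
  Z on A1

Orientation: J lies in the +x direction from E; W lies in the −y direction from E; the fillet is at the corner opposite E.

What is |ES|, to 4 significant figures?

69.66

E is at the origin; EJ is horizontal with |EJ| = 67.7 and J on the +x side, so J = (67.70, 0.000). EW is vertical with |EW| = 21.8 and W on the −y side, so W = (0.000, -21.80). The virtual corner opposite E is at (67.70, -21.80). Since A1 is tangent to JS there, KS ⟂ JS and tangency of A1 to ZW means the radius KZ is perpendicular to ZW, with radius 5.4, so the center K sits 5.4 in from both sides at K = (62.30, -16.40). That places the tangent points at S = (67.70, -16.40) on JS and Z = (62.30, -21.80) on ZW. Then |ES| = |S − E| = 69.66.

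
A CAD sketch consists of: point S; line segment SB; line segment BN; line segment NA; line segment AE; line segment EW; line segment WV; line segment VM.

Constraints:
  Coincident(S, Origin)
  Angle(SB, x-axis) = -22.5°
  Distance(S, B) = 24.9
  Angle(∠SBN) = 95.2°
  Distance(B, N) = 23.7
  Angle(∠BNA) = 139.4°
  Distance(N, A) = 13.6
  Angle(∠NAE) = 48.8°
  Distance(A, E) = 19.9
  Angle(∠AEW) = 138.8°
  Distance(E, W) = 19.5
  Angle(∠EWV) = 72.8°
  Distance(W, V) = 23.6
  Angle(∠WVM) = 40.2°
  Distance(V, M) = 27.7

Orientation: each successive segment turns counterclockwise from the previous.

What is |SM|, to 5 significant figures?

17.812

∠EWV = 72.8° gives WV at 22.500° from the x-axis; with |WV| = 23.6, V = (42.921, -1.7934). ∠WVM = 40.2° gives VM at 162.30° from the x-axis; with |VM| = 27.7, M = (16.532, 6.6283). Then |SM| = |M − S| = 17.812.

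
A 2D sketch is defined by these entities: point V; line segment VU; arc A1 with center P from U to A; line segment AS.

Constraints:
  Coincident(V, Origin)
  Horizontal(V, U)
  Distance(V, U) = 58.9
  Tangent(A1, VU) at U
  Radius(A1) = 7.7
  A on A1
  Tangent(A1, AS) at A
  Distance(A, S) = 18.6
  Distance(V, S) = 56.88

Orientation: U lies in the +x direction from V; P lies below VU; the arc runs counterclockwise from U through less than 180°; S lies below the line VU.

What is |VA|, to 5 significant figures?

51.742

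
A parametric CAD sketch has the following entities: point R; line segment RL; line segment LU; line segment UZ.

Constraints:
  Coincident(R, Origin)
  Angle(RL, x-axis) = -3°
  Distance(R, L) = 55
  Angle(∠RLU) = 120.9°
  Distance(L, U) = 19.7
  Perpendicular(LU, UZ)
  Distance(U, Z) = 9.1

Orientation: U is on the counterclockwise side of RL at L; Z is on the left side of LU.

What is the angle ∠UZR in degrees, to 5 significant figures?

128.47°

R is at the origin; RL runs at -3.0° with length 55.0, so L = 55.0·(cos -3.0°, sin -3.0°) = (54.925, -2.8785). ∠RLU = 120.9°, so LU runs at -3.0° + (180° − 120.9°) = 56.100° from the x-axis; with |LU| = 19.7, U = L + 19.7·(cos 56.100°, sin 56.100°) = (65.912, 13.473). LU is perpendicular to UZ; with |UZ| = 9.1 on the left of LU, Z = U + 9.1·(-0.83001, 0.55775) = (58.359, 18.548). Then cos ∠UZR = ZU·ZR / (|ZU||ZR|), giving 128.47°.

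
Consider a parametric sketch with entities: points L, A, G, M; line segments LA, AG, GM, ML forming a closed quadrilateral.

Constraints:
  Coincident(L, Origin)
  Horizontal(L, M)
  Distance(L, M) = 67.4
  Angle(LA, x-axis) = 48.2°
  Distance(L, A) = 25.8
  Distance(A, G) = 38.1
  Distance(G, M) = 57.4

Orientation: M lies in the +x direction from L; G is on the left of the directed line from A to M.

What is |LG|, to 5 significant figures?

63.815

Checks: |AG| = 38.10 ✓; |GM| = 57.40 ✓.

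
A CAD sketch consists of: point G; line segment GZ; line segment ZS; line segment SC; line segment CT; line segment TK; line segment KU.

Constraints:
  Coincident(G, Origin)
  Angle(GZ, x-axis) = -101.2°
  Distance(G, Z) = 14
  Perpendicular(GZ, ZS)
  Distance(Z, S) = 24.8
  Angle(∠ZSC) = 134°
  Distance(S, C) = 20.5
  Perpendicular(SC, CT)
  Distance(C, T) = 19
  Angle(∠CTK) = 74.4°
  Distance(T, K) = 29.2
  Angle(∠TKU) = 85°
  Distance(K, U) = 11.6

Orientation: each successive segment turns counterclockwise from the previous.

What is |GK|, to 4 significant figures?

16.42

G is at the origin; GZ runs at -101.2° with length 14.0, so Z = (-2.719, -13.73). GZ ⟂ ZS, so ZS runs at -11.20°; with |ZS| = 24.8, S = (21.61, -18.55). ∠ZSC = 134.0° gives SC at 34.80° from the x-axis; with |SC| = 20.5, C = (38.44, -6.851). SC ⟂ CT, so CT runs at 124.8°; with |CT| = 19.0, T = (27.60, 8.751). ∠CTK = 74.4° gives TK at -129.6° from the x-axis; with |TK| = 29.2, K = (8.986, -13.75). Then |GK| = |K − G| = 16.42.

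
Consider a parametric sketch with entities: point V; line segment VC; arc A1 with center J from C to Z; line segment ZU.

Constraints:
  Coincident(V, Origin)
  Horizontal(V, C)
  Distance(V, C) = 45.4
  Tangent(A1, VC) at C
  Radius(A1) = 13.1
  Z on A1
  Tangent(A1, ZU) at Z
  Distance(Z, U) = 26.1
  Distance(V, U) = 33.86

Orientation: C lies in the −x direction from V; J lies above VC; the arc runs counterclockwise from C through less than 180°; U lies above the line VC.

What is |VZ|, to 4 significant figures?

35.03

Checks: |JZ| = 13.10 ✓; ∠(JZ, ZU) = 90.00° ✓; |ZU| = 26.10 ✓; |VU| = 33.86 ✓.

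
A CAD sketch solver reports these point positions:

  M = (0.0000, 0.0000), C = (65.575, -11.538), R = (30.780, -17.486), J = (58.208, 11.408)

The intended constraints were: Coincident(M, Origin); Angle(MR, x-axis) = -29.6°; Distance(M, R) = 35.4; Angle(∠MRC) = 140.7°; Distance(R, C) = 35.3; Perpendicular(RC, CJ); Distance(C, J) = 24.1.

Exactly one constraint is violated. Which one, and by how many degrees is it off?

Perpendicular(RC, CJ) — off by 8.10°.

M = (0.00, 0.00) ✓; MR at -29.60° ✓; |MR| = 35.40 ✓; ∠MRC = 140.7° ✓; |RC| = 35.30 ✓; ∠(RC, CJ) = 98.10° ✗; |CJ| = 24.10 ✓.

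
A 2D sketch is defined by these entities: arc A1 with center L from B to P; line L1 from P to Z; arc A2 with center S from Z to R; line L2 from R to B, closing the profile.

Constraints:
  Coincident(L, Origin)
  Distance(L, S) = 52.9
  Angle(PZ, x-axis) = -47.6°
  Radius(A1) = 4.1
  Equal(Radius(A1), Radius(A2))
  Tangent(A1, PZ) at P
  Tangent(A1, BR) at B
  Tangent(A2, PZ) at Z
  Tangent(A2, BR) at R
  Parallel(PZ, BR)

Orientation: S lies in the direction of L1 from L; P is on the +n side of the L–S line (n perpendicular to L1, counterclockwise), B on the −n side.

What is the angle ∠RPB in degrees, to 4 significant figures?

81.19°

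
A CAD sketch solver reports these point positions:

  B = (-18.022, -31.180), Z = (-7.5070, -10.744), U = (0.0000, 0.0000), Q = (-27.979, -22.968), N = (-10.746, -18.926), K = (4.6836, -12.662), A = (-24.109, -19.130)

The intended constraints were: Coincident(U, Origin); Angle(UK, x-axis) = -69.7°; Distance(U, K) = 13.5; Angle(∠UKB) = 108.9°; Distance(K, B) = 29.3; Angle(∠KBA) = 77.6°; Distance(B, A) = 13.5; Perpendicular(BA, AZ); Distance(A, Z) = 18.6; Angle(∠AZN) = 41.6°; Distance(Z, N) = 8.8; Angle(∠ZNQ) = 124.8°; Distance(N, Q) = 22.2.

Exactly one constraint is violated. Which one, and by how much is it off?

Distance(N, Q) = 22.2 — off by 4.50.

U = (0.00, 0.00) ✓; UK at -69.70° ✓; |UK| = 13.50 ✓; ∠UKB = 108.9° ✓; |KB| = 29.30 ✓; ∠KBA = 77.60° ✓; |BA| = 13.50 ✓; ∠(BA, AZ) = 90.00° ✓; |AZ| = 18.60 ✓; ∠AZN = 41.60° ✓; |ZN| = 8.800 ✓; ∠ZNQ = 124.8° ✓; |NQ| = 17.70 ✗.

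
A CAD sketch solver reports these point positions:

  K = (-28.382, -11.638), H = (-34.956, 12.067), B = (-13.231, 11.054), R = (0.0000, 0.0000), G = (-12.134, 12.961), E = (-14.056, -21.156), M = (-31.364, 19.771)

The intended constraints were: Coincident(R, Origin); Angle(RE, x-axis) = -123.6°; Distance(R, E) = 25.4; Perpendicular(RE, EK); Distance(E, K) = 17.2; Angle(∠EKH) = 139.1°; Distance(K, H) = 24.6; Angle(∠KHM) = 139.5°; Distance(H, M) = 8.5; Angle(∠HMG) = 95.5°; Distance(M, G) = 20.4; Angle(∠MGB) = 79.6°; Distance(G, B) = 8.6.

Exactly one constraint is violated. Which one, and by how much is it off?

Distance(G, B) = 8.6 — off by 6.40.

R = (0.00, 0.00) ✓; RE at -123.6° ✓; |RE| = 25.40 ✓; ∠(RE, EK) = 90.00° ✓; |EK| = 17.20 ✓; ∠EKH = 139.1° ✓; |KH| = 24.60 ✓; ∠KHM = 139.5° ✓; |HM| = 8.500 ✓; ∠HMG = 95.50° ✓; |MG| = 20.40 ✓; ∠MGB = 79.59° ✓; |GB| = 2.200 ✗.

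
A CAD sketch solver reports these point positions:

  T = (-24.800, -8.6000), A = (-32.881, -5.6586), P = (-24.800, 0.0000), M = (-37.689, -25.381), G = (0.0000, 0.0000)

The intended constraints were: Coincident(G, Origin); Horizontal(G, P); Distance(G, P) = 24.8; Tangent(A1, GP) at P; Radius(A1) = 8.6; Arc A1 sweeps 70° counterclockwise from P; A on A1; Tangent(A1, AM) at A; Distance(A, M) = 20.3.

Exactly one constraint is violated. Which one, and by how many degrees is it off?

Tangent(A1, AM) at A — off by 6.30°.

G = (0.00, 0.00) ✓; G.y = 0.00, P.y = 0.00 ✓; |GP| = 24.80 ✓; ∠(TP, PG) = 90.00° ✓; |TP| = 8.600 ✓; bearing(T→A) − bearing(T→P) = 70.00° ✓; |TA| = 8.600 ✓; ∠(TA, AM) = 83.70° ✗; |AM| = 20.30 ✓.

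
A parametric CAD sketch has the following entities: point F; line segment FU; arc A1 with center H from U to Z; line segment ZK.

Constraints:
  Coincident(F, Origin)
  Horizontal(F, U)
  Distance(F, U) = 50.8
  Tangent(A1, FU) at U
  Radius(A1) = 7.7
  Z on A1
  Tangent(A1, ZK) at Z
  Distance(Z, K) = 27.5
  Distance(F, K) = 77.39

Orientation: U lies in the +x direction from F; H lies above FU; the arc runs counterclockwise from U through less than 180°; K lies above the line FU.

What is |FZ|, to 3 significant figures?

57.2

Checks: |HZ| = 7.700 ✓; ∠(HZ, ZK) = 90.00° ✓; |ZK| = 27.50 ✓; |FK| = 77.39 ✓.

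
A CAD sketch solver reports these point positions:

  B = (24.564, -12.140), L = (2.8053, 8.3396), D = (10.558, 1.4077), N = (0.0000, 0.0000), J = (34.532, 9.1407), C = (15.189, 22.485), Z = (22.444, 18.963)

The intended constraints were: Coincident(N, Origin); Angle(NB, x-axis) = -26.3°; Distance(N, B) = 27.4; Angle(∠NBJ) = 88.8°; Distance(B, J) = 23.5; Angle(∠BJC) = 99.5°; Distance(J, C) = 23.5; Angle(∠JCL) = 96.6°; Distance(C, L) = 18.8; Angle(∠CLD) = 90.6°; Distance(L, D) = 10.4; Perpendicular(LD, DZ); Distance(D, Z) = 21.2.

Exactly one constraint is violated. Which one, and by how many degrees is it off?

Perpendicular(LD, DZ) — off by 7.70°.

N = (0.00, 0.00) ✓; NB at -26.30° ✓; |NB| = 27.40 ✓; ∠NBJ = 88.80° ✓; |BJ| = 23.50 ✓; ∠BJC = 99.50° ✓; |JC| = 23.50 ✓; ∠JCL = 96.60° ✓; |CL| = 18.80 ✓; ∠CLD = 90.60° ✓; |LD| = 10.40 ✓; ∠(LD, DZ) = 97.70° ✗; |DZ| = 21.20 ✓.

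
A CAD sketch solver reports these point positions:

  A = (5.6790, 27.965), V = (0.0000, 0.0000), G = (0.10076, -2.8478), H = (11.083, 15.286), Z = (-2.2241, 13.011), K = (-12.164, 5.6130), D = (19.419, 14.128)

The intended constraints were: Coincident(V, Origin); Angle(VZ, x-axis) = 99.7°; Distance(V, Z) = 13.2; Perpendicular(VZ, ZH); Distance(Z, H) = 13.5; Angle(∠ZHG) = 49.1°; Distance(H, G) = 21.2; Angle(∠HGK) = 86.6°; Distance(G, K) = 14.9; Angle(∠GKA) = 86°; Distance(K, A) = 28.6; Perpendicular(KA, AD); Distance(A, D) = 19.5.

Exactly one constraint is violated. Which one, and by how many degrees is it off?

Perpendicular(KA, AD) — off by 6.60°.

V = (0.00, 0.00) ✓; VZ at 99.70° ✓; |VZ| = 13.20 ✓; ∠(VZ, ZH) = 90.00° ✓; |ZH| = 13.50 ✓; ∠ZHG = 49.10° ✓; |HG| = 21.20 ✓; ∠HGK = 86.60° ✓; |GK| = 14.90 ✓; ∠GKA = 86.00° ✓; |KA| = 28.60 ✓; ∠(KA, AD) = 96.60° ✗; |AD| = 19.50 ✓.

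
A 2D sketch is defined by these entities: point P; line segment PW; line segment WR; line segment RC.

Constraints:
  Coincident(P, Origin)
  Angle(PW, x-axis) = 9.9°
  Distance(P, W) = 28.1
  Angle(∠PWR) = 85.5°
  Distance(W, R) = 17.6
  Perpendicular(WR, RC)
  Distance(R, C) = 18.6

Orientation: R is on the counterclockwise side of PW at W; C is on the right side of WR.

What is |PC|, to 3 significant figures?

49.1

∠PWR = 85.5°, so WR runs at 9.9° + (180° − 85.5°) = 104° from the x-axis; with |WR| = 17.6, R = W + 17.6·(cos 104°, sin 104°) = (23.3, 21.9). The perpendicularity gives RC at right angles to WR; with |RC| = 18.6 on the right of WR, C = R + 18.6·(0.969, 0.249) = (41.3, 26.5). Then |PC| = |C − P| = 49.1.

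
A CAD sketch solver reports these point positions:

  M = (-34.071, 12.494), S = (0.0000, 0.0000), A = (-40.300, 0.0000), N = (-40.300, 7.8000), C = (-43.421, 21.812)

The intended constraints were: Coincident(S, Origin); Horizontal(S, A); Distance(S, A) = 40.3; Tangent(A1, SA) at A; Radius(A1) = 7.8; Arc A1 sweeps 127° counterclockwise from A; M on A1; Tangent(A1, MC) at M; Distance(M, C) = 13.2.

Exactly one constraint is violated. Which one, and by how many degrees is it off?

Tangent(A1, MC) at M — off by 8.10°.

S = (0.00, 0.00) ✓; S.y = 0.00, A.y = 0.00 ✓; |SA| = 40.30 ✓; ∠(NA, AS) = 90.00° ✓; |NA| = 7.800 ✓; bearing(N→M) − bearing(N→A) = 127.0° ✓; |NM| = 7.800 ✓; ∠(NM, MC) = 81.90° ✗; |MC| = 13.20 ✓.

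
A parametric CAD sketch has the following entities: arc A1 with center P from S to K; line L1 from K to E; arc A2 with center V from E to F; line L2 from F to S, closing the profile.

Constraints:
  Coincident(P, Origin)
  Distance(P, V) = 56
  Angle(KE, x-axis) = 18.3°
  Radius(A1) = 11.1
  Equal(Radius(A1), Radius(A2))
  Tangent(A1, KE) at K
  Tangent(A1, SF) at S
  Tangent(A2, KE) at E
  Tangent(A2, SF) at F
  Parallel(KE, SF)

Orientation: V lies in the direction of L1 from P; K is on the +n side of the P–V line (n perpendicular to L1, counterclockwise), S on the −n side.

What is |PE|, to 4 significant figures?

57.09

The slot axis is L1's direction at 18.3°, so u = (cos 18.3°, sin 18.3°) = (0.9494, 0.3140) and n = (−sin 18.3°, cos 18.3°) = (-0.3140, 0.9494). P is at the origin and V lies 56.0 along u from P, so V = 56.0·u = (53.17, 17.58). Tangency of A1 to both parallel lines with radius 11.1 puts K and S at P ± 11.1·n: K = (-3.485, 10.54), S = (3.485, -10.54). Equal radii place E and F the same way about V: E = V + 11.1·n = (49.68, 28.12), F = V − 11.1·n = (56.65, 7.045). Then |PE| = |E − P| = 57.09.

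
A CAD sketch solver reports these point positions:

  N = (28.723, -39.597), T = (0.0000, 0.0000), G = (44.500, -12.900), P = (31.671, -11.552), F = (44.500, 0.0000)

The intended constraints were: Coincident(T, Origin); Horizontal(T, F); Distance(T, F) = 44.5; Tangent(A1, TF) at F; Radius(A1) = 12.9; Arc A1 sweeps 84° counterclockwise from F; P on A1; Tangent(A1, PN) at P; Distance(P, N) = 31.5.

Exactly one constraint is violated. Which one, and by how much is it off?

Distance(P, N) = 31.5 — off by 3.30.

T = (0.00, 0.00) ✓; T.y = 0.00, F.y = 0.00 ✓; |TF| = 44.50 ✓; ∠(GF, FT) = 90.00° ✓; |GF| = 12.90 ✓; bearing(G→P) − bearing(G→F) = 84.00° ✓; |GP| = 12.90 ✓; ∠(GP, PN) = 90.00° ✓; |PN| = 28.20 ✗.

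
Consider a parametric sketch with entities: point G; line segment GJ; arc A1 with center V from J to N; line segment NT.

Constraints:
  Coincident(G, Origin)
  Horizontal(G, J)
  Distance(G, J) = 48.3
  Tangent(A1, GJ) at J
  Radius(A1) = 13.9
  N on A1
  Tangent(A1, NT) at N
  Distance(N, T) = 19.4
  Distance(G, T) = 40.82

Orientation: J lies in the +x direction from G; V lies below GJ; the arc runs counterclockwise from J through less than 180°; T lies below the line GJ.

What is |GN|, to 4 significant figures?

36.36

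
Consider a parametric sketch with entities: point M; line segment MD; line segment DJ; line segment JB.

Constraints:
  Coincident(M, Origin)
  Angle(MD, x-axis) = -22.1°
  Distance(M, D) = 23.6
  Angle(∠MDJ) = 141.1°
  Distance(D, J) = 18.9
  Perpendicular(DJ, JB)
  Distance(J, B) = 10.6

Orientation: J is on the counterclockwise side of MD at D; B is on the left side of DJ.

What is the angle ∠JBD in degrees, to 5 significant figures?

60.714°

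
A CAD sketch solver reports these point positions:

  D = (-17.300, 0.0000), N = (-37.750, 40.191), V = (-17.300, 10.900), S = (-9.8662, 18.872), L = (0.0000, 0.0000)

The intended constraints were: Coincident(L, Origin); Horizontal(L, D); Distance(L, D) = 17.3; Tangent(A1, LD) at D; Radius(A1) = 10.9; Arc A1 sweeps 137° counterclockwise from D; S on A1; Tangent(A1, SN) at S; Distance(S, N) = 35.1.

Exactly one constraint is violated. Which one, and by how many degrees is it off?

Tangent(A1, SN) at S — off by 5.60°.

L = (0.00, 0.00) ✓; L.y = 0.00, D.y = 0.00 ✓; |LD| = 17.30 ✓; ∠(VD, DL) = 90.00° ✓; |VD| = 10.90 ✓; bearing(V→S) − bearing(V→D) = 137.0° ✓; |VS| = 10.90 ✓; ∠(VS, SN) = 84.40° ✗; |SN| = 35.10 ✓.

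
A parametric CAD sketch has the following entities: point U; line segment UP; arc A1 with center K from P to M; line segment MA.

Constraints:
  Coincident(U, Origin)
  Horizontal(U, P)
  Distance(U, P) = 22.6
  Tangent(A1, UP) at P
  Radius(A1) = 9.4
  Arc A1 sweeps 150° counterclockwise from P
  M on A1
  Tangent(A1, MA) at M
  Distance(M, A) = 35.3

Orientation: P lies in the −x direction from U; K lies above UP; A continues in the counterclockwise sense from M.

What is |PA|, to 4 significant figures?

43.68

U is at the origin; UP is horizontal with |UP| = 22.6 and P on the −x side, so P = (-22.60, 0.000). A1 meets UP tangentially, so KP is at right angles to UP, so K = P + (0, 9.4) = (-22.60, 9.400). On A1, P sits at bearing -90° from K; a 150° counterclockwise sweep puts M at bearing 60°, so M = K + 9.4·(cos 60°, sin 60°) = (-17.90, 17.54). Tangency of A1 to MA means the radius KM is perpendicular to MA, so MA runs along (−sin 60°, cos 60°); with |MA| = 35.3, A = (-48.47, 35.19). Then |PA| = |A − P| = 43.68.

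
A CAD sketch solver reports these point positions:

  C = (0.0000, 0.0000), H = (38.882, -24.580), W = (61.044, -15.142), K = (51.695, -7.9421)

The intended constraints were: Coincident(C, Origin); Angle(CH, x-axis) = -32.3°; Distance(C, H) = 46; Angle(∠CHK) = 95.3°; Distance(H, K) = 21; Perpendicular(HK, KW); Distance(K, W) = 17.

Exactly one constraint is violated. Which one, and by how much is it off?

Distance(K, W) = 17 — off by 5.20.

C = (0.00, 0.00) ✓; CH at -32.30° ✓; |CH| = 46.00 ✓; ∠CHK = 95.30° ✓; |HK| = 21.00 ✓; ∠(HK, KW) = 90.00° ✓; |KW| = 11.80 ✗.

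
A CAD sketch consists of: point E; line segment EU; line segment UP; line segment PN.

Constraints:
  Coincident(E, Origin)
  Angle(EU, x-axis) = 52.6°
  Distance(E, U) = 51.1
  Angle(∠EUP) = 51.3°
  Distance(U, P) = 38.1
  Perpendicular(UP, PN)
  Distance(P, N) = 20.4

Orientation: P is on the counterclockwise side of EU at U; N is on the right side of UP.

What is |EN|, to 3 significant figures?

60.6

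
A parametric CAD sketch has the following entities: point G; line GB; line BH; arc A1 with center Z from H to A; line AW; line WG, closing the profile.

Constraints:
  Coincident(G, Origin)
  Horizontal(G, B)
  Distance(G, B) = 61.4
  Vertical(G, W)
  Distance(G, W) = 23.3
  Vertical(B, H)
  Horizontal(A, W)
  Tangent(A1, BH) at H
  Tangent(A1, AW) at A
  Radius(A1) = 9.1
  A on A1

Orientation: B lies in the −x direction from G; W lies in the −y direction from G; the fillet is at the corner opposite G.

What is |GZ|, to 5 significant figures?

54.193

G is at the origin; G and B share the same y with |GB| = 61.4 and B on the −x side, so B = (-61.400, 0.0000). G and W share the same x with |GW| = 23.3 and W on the −y side, so W = (0.0000, -23.300). The virtual corner opposite G is at (-61.400, -23.300). A1 meets BH tangentially, so ZH is at right angles to BH and the tangent condition forces ZA to be normal to AW, with radius 9.1, so the center Z sits 9.1 in from both sides at Z = (-52.300, -14.200). Then |GZ| = |Z − G| = 54.193.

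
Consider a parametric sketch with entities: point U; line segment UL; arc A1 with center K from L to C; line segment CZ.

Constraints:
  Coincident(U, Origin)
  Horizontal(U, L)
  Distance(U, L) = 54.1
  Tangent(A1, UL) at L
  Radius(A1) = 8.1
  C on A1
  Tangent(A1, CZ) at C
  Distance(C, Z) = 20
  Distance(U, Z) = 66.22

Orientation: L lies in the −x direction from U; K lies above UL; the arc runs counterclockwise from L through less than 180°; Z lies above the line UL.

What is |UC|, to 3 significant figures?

49.3

U is at the origin; U and L share the same y with |UL| = 54.1 and L on the −x side, so L = (-54.1, 0.00). Tangency of A1 to UL means the radius KL is perpendicular to UL, so K = L + (0, 8.1) = (-54.1, 8.10). Since KC ⟂ CZ (tangency), |KZ| = √(8.1² + 20.0²) = 21.6 regardless of where C sits on A1. So Z lies on both circle(U, 66.22) and circle(K, 21.6); the above-UL intersection is Z = (-59.5, 29.0). C is the foot of the tangent from Z: C = (-47.6, 12.9).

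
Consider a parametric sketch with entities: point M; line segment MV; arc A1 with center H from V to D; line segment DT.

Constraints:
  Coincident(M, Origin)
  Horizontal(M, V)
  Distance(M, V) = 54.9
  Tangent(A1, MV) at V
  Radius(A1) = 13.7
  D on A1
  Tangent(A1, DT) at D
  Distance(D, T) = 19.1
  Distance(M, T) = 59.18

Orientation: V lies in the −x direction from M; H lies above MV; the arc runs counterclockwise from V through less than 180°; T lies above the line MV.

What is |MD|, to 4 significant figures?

45.27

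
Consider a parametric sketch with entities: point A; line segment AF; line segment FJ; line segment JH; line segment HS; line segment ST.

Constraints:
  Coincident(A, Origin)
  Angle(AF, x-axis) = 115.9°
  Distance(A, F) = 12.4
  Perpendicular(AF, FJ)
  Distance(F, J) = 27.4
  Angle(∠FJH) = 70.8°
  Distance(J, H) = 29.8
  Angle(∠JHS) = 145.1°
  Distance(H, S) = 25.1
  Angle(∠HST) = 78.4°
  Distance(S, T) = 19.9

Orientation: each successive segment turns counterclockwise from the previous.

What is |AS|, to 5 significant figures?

30.583

∠FJH = 70.8° gives JH at -44.900° from the x-axis; with |JH| = 29.8, H = (-8.9557, -21.849). ∠JHS = 145.1° gives HS at -10.000° from the x-axis; with |HS| = 25.1, S = (15.763, -26.207). Then |AS| = |S − A| = 30.583.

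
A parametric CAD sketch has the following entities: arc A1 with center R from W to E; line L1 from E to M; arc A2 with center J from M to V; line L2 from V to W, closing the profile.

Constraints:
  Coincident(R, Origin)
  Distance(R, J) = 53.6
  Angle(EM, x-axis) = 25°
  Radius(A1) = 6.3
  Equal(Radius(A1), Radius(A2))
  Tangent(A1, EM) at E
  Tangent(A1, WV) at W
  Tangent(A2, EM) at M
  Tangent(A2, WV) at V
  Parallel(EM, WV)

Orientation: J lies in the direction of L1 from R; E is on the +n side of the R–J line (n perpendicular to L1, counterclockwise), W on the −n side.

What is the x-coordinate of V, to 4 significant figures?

51.24

Tangency of A1 to both parallel lines with radius 6.3 puts E and W at R ± 6.3·n: E = (-2.662, 5.710), W = (2.662, -5.710). Equal radii place M and V the same way about J: M = J + 6.3·n = (45.92, 28.36), V = J − 6.3·n = (51.24, 16.94). So V.x = 51.24.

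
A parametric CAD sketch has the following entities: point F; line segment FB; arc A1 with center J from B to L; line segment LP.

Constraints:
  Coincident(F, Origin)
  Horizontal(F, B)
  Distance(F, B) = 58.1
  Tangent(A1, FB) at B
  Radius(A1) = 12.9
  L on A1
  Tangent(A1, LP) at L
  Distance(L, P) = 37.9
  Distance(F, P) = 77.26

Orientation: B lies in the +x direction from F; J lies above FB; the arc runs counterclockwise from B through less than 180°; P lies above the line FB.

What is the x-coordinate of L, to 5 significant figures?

70.114

F is at the origin; F and B share the same y with |FB| = 58.1 and B on the +x side, so B = (58.100, 0.0000). Since A1 is tangent to FB there, JB ⟂ FB, so J = B + (0, 12.9) = (58.100, 12.900). Since JL ⟂ LP (tangency), |JP| = √(12.9² + 37.9²) = 40.035 regardless of where L sits on A1. So P lies on both circle(F, 77.26) and circle(J, 40.035); the above-FB intersection is P = (56.313, 52.895). L is the foot of the tangent from P: L = (70.114, 17.597).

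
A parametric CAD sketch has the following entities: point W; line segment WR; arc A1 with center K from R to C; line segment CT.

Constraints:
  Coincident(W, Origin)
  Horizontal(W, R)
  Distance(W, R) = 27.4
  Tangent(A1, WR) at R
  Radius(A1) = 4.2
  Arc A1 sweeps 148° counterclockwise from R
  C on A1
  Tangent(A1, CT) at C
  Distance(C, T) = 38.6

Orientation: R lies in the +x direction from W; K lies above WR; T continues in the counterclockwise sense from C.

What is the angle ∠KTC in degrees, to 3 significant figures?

6.21°

On A1, R sits at bearing -90° from K; a 148° counterclockwise sweep puts C at bearing 58°, so C = K + 4.2·(cos 58°, sin 58°) = (29.6, 7.76). A1 meets CT tangentially, so KC is at right angles to CT, so CT runs along (−sin 58°, cos 58°); with |CT| = 38.6, T = (-3.11, 28.2). Then cos ∠KTC = TK·TC / (|TK||TC|), giving 6.21°.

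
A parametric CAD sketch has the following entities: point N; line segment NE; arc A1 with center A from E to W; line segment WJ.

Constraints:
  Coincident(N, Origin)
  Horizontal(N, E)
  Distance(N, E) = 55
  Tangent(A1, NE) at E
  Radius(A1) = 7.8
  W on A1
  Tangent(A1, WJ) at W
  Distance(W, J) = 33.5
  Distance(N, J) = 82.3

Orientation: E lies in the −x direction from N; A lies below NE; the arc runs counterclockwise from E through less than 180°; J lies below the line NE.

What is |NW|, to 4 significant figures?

62.55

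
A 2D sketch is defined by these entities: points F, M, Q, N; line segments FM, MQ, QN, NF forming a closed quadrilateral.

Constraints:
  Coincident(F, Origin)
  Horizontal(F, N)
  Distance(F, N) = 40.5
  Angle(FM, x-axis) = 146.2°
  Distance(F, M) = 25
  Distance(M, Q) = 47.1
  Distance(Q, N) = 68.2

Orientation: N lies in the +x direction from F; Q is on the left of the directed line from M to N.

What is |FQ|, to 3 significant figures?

55.7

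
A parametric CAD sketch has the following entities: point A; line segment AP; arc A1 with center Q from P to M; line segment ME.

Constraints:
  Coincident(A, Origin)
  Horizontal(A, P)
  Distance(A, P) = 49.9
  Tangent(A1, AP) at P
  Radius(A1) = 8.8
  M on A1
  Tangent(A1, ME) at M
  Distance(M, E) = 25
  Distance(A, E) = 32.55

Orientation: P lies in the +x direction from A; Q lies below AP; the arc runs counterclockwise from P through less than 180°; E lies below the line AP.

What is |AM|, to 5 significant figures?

43.856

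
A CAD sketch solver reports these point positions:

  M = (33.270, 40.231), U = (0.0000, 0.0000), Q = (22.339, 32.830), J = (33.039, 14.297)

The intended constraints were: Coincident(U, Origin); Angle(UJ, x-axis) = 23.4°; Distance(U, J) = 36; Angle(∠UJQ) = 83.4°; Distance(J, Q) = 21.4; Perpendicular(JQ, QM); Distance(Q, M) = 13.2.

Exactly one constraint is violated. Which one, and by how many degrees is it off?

Perpendicular(JQ, QM) — off by 4.10°.

U = (0.00, 0.00) ✓; UJ at 23.40° ✓; |UJ| = 36.00 ✓; ∠UJQ = 83.40° ✓; |JQ| = 21.40 ✓; ∠(JQ, QM) = 85.90° ✗; |QM| = 13.20 ✓.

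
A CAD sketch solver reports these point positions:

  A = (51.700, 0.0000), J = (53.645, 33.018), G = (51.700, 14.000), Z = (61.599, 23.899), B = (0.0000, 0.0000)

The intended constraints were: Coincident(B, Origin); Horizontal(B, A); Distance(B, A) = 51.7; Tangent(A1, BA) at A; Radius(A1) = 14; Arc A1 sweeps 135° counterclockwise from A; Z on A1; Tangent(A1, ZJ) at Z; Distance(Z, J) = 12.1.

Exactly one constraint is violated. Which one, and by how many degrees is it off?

Tangent(A1, ZJ) at Z — off by 3.90°.

B = (0.00, 0.00) ✓; B.y = 0.00, A.y = 0.00 ✓; |BA| = 51.70 ✓; ∠(GA, AB) = 90.00° ✓; |GA| = 14.00 ✓; bearing(G→Z) − bearing(G→A) = 135.0° ✓; |GZ| = 14.00 ✓; ∠(GZ, ZJ) = 93.90° ✗; |ZJ| = 12.10 ✓.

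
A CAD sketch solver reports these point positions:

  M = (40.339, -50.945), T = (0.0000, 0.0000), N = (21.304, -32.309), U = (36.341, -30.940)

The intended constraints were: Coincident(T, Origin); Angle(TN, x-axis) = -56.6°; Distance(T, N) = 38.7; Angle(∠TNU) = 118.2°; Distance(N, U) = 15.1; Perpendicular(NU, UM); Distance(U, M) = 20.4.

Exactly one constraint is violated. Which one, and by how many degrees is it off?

Perpendicular(NU, UM) — off by 6.10°.

T = (0.00, 0.00) ✓; TN at -56.60° ✓; |TN| = 38.70 ✓; ∠TNU = 118.2° ✓; |NU| = 15.10 ✓; ∠(NU, UM) = 83.90° ✗; |UM| = 20.40 ✓.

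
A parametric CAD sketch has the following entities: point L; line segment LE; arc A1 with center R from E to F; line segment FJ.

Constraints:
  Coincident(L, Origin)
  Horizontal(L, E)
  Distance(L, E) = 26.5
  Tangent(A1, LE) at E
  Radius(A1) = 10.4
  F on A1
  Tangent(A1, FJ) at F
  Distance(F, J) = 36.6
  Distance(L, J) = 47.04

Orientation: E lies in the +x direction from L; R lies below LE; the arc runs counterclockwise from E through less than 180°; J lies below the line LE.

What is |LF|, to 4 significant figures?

18.59

Checks: |RF| = 10.40 ✓; ∠(RF, FJ) = 90.00° ✓; |FJ| = 36.60 ✓; |LJ| = 47.04 ✓.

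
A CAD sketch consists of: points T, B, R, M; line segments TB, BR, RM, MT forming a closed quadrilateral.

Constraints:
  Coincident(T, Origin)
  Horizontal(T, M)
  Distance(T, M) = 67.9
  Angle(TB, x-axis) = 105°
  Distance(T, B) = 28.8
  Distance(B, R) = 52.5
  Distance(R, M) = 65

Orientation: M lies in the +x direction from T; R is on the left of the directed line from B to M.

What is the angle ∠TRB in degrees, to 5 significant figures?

23.892°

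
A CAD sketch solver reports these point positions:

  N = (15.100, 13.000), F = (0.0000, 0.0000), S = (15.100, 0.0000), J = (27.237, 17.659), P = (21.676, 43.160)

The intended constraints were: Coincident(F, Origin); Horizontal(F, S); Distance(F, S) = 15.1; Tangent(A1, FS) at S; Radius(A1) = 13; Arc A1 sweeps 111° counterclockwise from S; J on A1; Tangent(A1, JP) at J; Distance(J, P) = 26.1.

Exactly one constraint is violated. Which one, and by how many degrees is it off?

Tangent(A1, JP) at J — off by 8.70°.

F = (0.00, 0.00) ✓; F.y = 0.00, S.y = 0.00 ✓; |FS| = 15.10 ✓; ∠(NS, SF) = 90.00° ✓; |NS| = 13.00 ✓; bearing(N→J) − bearing(N→S) = 111.0° ✓; |NJ| = 13.00 ✓; ∠(NJ, JP) = 98.70° ✗; |JP| = 26.10 ✓.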